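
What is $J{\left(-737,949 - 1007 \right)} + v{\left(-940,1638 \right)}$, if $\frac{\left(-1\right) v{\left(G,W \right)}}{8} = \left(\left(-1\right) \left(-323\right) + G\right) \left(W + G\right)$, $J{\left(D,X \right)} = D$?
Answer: $3444591$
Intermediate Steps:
$v{\left(G,W \right)} = - 8 \left(323 + G\right) \left(G + W\right)$ ($v{\left(G,W \right)} = - 8 \left(\left(-1\right) \left(-323\right) + G\right) \left(W + G\right) = - 8 \left(323 + G\right) \left(G + W\right)$)
$J{\left(-737,949 - 1007 \right)} + v{\left(-940,1638 \right)} = -737 - \left(1803632 - 12317760 + 7068800\right) = -737 + \left(2428960 - 4232592 - 7068800 + 12317760\right) = -737 + 3445328 = 3444591$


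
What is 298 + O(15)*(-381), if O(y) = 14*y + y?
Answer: -85427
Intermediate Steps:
O(y) = 15*y
298 + O(15)*(-381) = 298 + (15*15)*(-381) = 298 + 225*(-381) = 298 - 85725 = -85427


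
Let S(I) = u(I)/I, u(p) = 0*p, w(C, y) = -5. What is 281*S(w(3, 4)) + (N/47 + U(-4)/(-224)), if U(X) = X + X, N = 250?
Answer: 7047/1316 ≈ 5.3549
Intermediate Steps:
U(X) = 2*X
u(p) = 0
S(I) = 0 (S(I) = 0/I = 0)
281*S(w(3, 4)) + (N/47 + U(-4)/(-224)) = 281*0 + (250/47 + (2*(-4))/(-224)) = 0 + (250*(1/47) - 8*(-1/224)) = 0 + (250/47 + 1/28) = 0 + 7047/1316 = 7047/1316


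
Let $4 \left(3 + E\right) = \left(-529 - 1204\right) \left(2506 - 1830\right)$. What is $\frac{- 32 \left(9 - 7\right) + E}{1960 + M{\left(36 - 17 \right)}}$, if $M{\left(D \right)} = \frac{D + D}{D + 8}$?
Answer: $- \frac{3954744}{26479} \approx -149.35$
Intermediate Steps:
$M{\left(D \right)} = \frac{2 D}{8 + D}$
$E = -292880$ ($E = -3 + \frac{\left(-529 - 1204\right) \left(2506 - 1830\right)}{4} = -3 + \frac{\left(-1733\right) 676}{4} = -3 + \frac{1}{4} \left(-1171508\right) = -3 - 292877 = -292880$)
$\frac{- 32 \left(9 - 7\right) + E}{1960 + M{\left(36 - 17 \right)}} = \frac{- 32 \left(9 - 7\right) - 292880}{1960 + \frac{2 \left(36 - 17\right)}{8 + \left(36 - 17\right)}} = \frac{\left(-32\right) 2 - 292880}{1960 + \frac{2 \left(36 - 17\right)}{8 + \left(36 - 17\right)}} = \frac{-64 - 292880}{1960 + 2 \cdot 19 \frac{1}{8 + 19}} = - \frac{292944}{1960 + 2 \cdot 19 \cdot \frac{1}{27}} = - \frac{292944}{1960 + \frac{38}{27}} = - \frac{292944}{\frac{52958}{27}} = \left(-292944\right) \frac{27}{52958} = - \frac{3954744}{26479}$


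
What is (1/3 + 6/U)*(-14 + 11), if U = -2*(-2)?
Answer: -11/2 ≈ -5.5000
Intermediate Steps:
U = 4
(1/3 + 6/U)*(-14 + 11) = (1/3 + 6/4)*(-14 + 11) = (1*(⅓) + 6*(¼))*(-3) = (⅓ + 3/2)*(-3) = (11/6)*(-3) = -11/2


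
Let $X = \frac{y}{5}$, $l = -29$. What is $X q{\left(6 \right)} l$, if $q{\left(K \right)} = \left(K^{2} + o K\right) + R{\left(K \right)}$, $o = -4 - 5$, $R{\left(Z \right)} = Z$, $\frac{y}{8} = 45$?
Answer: $25056$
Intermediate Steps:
$y = 360$ ($y = 8 \cdot 45 = 360$)
$o = -9$
$X = 72$ ($X = \frac{360}{5} = 360 \cdot \frac{1}{5} = 72$)
$q{\left(K \right)} = K^{2} - 8 K$ ($q{\left(K \right)} = \left(K^{2} - 9 K\right) + K = K^{2} - 8 K$)
$X q{\left(6 \right)} l = 72 \cdot 6 \left(-8 + 6\right) \left(-29\right) = 72 \cdot 6 \left(-2\right) \left(-29\right) = 72 \left(-12\right) \left(-29\right) = \left(-864\right) \left(-29\right) = 25056$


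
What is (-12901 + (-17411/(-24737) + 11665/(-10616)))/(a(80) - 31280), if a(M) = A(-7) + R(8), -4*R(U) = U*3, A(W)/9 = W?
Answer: 3388009426721/8232497941208 ≈ 0.41154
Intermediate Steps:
A(W) = 9*W
R(U) = -3*U/4 (R(U) = -U*3/4 = -3*U/4)
a(M) = -69 (a(M) = 9*(-7) - ¾*8 = -63 - 6 = -69)
(-12901 + (-17411/(-24737) + 11665/(-10616)))/(a(80) - 31280) = (-12901 + (-17411/(-24737) + 11665/(-10616)))/(-69 - 31280) = (-12901 + (-17411*(-1/24737) + 11665*(-1/10616)))/(-31349) = (-12901 + (17411/24737 - 11665/10616))*(-1/31349) = (-12901 - 103721929/262607992)*(-1/31349) = -3388009426721/262607992*(-1/31349) = 3388009426721/8232497941208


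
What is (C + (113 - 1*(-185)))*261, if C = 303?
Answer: 156861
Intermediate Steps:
(C + (113 - 1*(-185)))*261 = (303 + (113 - 1*(-185)))*261 = (303 + (113 + 185))*261 = (303 + 298)*261 = 601*261 = 156861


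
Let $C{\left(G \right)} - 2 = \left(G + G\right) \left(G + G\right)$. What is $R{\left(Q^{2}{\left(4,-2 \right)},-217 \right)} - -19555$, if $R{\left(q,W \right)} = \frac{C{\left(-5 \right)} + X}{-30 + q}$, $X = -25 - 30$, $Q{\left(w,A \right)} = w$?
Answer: $\frac{273723}{14} \approx 19552.0$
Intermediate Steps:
$X = -55$ ($X = -25 - 30 = -55$)
$C{\left(G \right)} = 2 + 4 G^{2}$ ($C{\left(G \right)} = 2 + \left(G + G\right) \left(G + G\right) = 2 + 2 G 2 G = 2 + 4 G^{2}$)
$R{\left(q,W \right)} = \frac{47}{-30 + q}$ ($R{\left(q,W \right)} = \frac{\left(2 + 4 \left(-5\right)^{2}\right) - 55}{-30 + q} = \frac{\left(2 + 4 \cdot 25\right) - 55}{-30 + q} = \frac{\left(2 + 100\right) - 55}{-30 + q} = \frac{102 - 55}{-30 + q} = \frac{47}{-30 + q}$)
$R{\left(Q^{2}{\left(4,-2 \right)},-217 \right)} - -19555 = \frac{47}{-30 + 4^{2}} - -19555 = \frac{47}{-30 + 16} + 19555 = \frac{47}{-14} + 19555 = 47 \left(- \frac{1}{14}\right) + 19555 = - \frac{47}{14} + 19555 = \frac{273723}{14}$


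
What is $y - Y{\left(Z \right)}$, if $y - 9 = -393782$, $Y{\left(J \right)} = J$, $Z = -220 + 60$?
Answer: $-393613$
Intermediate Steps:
$Z = -160$
$y = -393773$ ($y = 9 - 393782 = -393773$)
$y - Y{\left(Z \right)} = -393773 - -160 = -393773 + 160 = -393613$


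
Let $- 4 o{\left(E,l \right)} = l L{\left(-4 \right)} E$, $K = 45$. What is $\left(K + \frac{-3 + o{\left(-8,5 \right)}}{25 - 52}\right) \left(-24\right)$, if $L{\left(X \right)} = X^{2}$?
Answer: $- \frac{8464}{9} \approx -940.44$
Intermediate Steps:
$o{\left(E,l \right)} = - 4 E l$ ($o{\left(E,l \right)} = - \frac{l \left(-4\right)^{2} E}{4} = - \frac{l 16 E}{4} = - \frac{16 l E}{4} = - \frac{16 E l}{4} = - 4 E l$)
$\left(K + \frac{-3 + o{\left(-8,5 \right)}}{25 - 52}\right) \left(-24\right) = \left(45 + \frac{-3 - \left(-32\right) 5}{25 - 52}\right) \left(-24\right) = \left(45 + \frac{-3 + 160}{-27}\right) \left(-24\right) = \left(45 + 157 \left(- \frac{1}{27}\right)\right) \left(-24\right) = \left(45 - \frac{157}{27}\right) \left(-24\right) = \frac{1058}{27} \left(-24\right) = - \frac{8464}{9}$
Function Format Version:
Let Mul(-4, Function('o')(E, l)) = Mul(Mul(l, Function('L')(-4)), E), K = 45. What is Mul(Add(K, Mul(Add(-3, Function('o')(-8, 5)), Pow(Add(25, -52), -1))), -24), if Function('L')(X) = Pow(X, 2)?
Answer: Rational(-8464, 9) ≈ -940.44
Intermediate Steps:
Function('o')(E, l) = Mul(-4, E, l) (Function('o')(E, l) = Mul(Rational(-1, 4), Mul(Mul(l, Pow(-4, 2)), E)) = Mul(Rational(-1, 4), Mul(Mul(l, 16), E)) = Mul(Rational(-1, 4), Mul(Mul(16, l), E)) = Mul(Rational(-1, 4), Mul(16, E, l)) = Mul(-4, E, l))
Mul(Add(K, Mul(Add(-3, Function('o')(-8, 5)), Pow(Add(25, -52), -1))), -24) = Mul(Add(45, Mul(Add(-3, Mul(-4, -8, 5)), Pow(Add(25, -52), -1))), -24) = Mul(Add(45, Mul(Add(-3, 160), Pow(-27, -1))), -24) = Mul(Add(45, Mul(157, Rational(-1, 27))), -24) = Mul(Add(45, Rational(-157, 27)), -24) = Mul(Rational(1058, 27), -24) = Rational(-8464, 9)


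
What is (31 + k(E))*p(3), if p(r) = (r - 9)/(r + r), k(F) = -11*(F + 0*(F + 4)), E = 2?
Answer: -9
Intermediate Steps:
k(F) = -11*F (k(F) = -11*(F + 0*(4 + F)) = -11*(F + 0) = -11*F)
p(r) = (-9 + r)/(2*r) (p(r) = (-9 + r)/((2*r)) = (-9 + r)*(1/(2*r)) = (-9 + r)/(2*r))
(31 + k(E))*p(3) = (31 - 11*2)*((½)*(-9 + 3)/3) = (31 - 22)*((½)*(⅓)*(-6)) = 9*(-1) = -9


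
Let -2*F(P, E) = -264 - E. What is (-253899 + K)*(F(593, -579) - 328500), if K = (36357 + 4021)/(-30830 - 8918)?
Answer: 3316817349963225/39748 ≈ 8.3446e+10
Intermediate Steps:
F(P, E) = 132 + E/2 (F(P, E) = -(-264 - E)/2 = 132 + E/2)
K = -20189/19874 (K = 40378/(-39748) = 40378*(-1/39748) = -20189/19874 ≈ -1.0159)
(-253899 + K)*(F(593, -579) - 328500) = (-253899 - 20189/19874)*((132 + (1/2)*(-579)) - 328500) = -5046008915*((132 - 579/2) - 328500)/19874 = -5046008915*(-315/2 - 328500)/19874 = -5046008915/19874*(-657315/2) = 3316817349963225/39748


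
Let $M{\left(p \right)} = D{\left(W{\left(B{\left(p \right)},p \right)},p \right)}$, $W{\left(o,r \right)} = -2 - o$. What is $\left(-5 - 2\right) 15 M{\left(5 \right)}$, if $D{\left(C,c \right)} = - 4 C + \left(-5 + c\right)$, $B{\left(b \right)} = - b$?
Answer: $1260$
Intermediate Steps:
$D{\left(C,c \right)} = -5 + c - 4 C$
$M{\left(p \right)} = 3 - 3 p$ ($M{\left(p \right)} = -5 + p - 4 \left(-2 - - p\right) = -5 + p - 4 \left(-2 + p\right) = -5 + p - \left(-8 + 4 p\right) = 3 - 3 p$)
$\left(-5 - 2\right) 15 M{\left(5 \right)} = \left(-5 - 2\right) 15 \left(3 - 15\right) = \left(-7\right) 15 \left(-12\right) = \left(-105\right) \left(-12\right) = 1260$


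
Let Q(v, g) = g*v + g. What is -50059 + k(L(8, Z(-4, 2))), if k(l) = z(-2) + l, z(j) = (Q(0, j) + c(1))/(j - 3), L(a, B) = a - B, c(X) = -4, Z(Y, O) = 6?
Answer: -250279/5 ≈ -50056.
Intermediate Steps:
Q(v, g) = g + g*v
z(j) = (-4 + j)/(-3 + j) (z(j) = (j*(1 + 0) - 4)/(j - 3) = (j*1 - 4)/(-3 + j) = (j - 4)/(-3 + j) = (-4 + j)/(-3 + j))
k(l) = 6/5 + l (k(l) = (-4 - 2)/(-3 - 2) + l = -6/(-5) + l = -⅕*(-6) + l = 6/5 + l)
-50059 + k(L(8, Z(-4, 2))) = -50059 + (6/5 + (8 - 1*6)) = -50059 + (6/5 + (8 - 6)) = -50059 + (6/5 + 2) = -50059 + 16/5 = -250279/5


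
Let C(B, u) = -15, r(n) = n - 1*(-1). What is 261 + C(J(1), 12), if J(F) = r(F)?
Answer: 246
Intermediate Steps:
r(n) = 1 + n (r(n) = n + 1 = 1 + n)
J(F) = 1 + F
261 + C(J(1), 12) = 261 - 15 = 246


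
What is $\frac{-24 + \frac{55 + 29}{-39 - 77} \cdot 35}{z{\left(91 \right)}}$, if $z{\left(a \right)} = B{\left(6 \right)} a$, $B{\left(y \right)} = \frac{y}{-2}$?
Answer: $\frac{477}{2639} \approx 0.18075$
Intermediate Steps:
$B{\left(y \right)} = - \frac{y}{2}$ ($B{\left(y \right)} = y \left(- \frac{1}{2}\right) = - \frac{y}{2}$)
$z{\left(a \right)} = - 3 a$ ($z{\left(a \right)} = \left(- \frac{1}{2}\right) 6 a = - 3 a$)
$\frac{-24 + \frac{55 + 29}{-39 - 77} \cdot 35}{z{\left(91 \right)}} = \frac{-24 + \frac{55 + 29}{-39 - 77} \cdot 35}{\left(-3\right) 91} = \frac{-24 + \frac{84}{-116} \cdot 35}{-273} = \left(-24 + 84 \left(- \frac{1}{116}\right) 35\right) \left(- \frac{1}{273}\right) = \left(-24 - \frac{735}{29}\right) \left(- \frac{1}{273}\right) = \left(- \frac{1431}{29}\right) \left(- \frac{1}{273}\right) = \frac{477}{2639}$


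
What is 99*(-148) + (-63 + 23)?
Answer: -14692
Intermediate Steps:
99*(-148) + (-63 + 23) = -14652 - 40 = -14692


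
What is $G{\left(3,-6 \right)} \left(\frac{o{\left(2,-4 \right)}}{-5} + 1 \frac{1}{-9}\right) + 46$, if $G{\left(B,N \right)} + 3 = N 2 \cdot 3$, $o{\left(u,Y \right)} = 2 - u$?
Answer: $\frac{151}{3} \approx 50.333$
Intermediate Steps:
$G{\left(B,N \right)} = -3 + 6 N$ ($G{\left(B,N \right)} = -3 + N 2 \cdot 3 = -3 + 2 N 3 = -3 + 6 N$)
$G{\left(3,-6 \right)} \left(\frac{o{\left(2,-4 \right)}}{-5} + 1 \frac{1}{-9}\right) + 46 = \left(-3 + 6 \left(-6\right)\right) \left(\frac{2 - 2}{-5} + 1 \frac{1}{-9}\right) + 46 = \left(-3 - 36\right) \left(\left(2 - 2\right) \left(- \frac{1}{5}\right) + 1 \left(- \frac{1}{9}\right)\right) + 46 = - 39 \left(0 \left(- \frac{1}{5}\right) - \frac{1}{9}\right) + 46 = - 39 \left(0 - \frac{1}{9}\right) + 46 = \left(-39\right) \left(- \frac{1}{9}\right) + 46 = \frac{13}{3} + 46 = \frac{151}{3}$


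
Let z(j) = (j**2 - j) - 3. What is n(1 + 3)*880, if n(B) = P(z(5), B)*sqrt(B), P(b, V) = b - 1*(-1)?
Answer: 31680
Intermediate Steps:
z(j) = -3 + j**2 - j
P(b, V) = 1 + b (P(b, V) = b + 1 = 1 + b)
n(B) = 18*sqrt(B) (n(B) = (1 + (-3 + 5**2 - 1*5))*sqrt(B) = (1 + (-3 + 25 - 5))*sqrt(B) = (1 + 17)*sqrt(B) = 18*sqrt(B))
n(1 + 3)*880 = (18*sqrt(1 + 3))*880 = (18*sqrt(4))*880 = (18*2)*880 = 36*880 = 31680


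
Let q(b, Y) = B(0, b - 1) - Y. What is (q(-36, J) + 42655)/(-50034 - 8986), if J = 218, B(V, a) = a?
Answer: -2120/2951 ≈ -0.71840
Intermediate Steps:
q(b, Y) = -1 + b - Y (q(b, Y) = (b - 1) - Y = (-1 + b) - Y = -1 + b - Y)
(q(-36, J) + 42655)/(-50034 - 8986) = ((-1 - 36 - 1*218) + 42655)/(-50034 - 8986) = ((-1 - 36 - 218) + 42655)/(-59020) = (-255 + 42655)*(-1/59020) = 42400*(-1/59020) = -2120/2951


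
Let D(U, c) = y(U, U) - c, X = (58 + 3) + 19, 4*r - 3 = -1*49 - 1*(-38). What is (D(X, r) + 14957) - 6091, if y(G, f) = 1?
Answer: 8869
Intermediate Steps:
r = -2 (r = ¾ + (-1*49 - 1*(-38))/4 = ¾ + (-49 + 38)/4 = ¾ + (¼)*(-11) = ¾ - 11/4 = -2)
X = 80 (X = 61 + 19 = 80)
D(U, c) = 1 - c
(D(X, r) + 14957) - 6091 = ((1 - 1*(-2)) + 14957) - 6091 = ((1 + 2) + 14957) - 6091 = (3 + 14957) - 6091 = 14960 - 6091 = 8869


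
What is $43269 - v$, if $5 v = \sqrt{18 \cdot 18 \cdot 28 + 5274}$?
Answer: $43269 - \frac{3 \sqrt{1594}}{5} \approx 43245.0$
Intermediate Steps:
$v = \frac{3 \sqrt{1594}}{5}$ ($v = \frac{\sqrt{18 \cdot 18 \cdot 28 + 5274}}{5} = \frac{\sqrt{324 \cdot 28 + 5274}}{5} = \frac{\sqrt{9072 + 5274}}{5} = \frac{\sqrt{14346}}{5} = \frac{3 \sqrt{1594}}{5} \approx 23.955$)
$43269 - v = 43269 - \frac{3 \sqrt{1594}}{5}$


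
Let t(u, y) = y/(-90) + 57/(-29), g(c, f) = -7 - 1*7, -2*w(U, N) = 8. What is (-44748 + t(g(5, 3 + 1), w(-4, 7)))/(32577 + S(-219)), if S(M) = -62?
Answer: -58398647/42432075 ≈ -1.3763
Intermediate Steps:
w(U, N) = -4 (w(U, N) = -½*8 = -4)
g(c, f) = -14 (g(c, f) = -7 - 7 = -14)
t(u, y) = -57/29 - y/90 (t(u, y) = y*(-1/90) + 57*(-1/29) = -y/90 - 57/29 = -57/29 - y/90)
(-44748 + t(g(5, 3 + 1), w(-4, 7)))/(32577 + S(-219)) = (-44748 + (-57/29 - 1/90*(-4)))/(32577 - 62) = (-44748 + (-57/29 + 2/45))/32515 = (-44748 - 2507/1305)*(1/32515) = -58398647/1305*1/32515 = -58398647/42432075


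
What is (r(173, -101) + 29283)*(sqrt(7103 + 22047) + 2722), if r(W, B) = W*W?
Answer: 161175064 + 296060*sqrt(1166) ≈ 1.7128e+8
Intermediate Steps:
r(W, B) = W**2
(r(173, -101) + 29283)*(sqrt(7103 + 22047) + 2722) = (173**2 + 29283)*(sqrt(7103 + 22047) + 2722) = (29929 + 29283)*(sqrt(29150) + 2722) = 59212*(5*sqrt(1166) + 2722) = 59212*(2722 + 5*sqrt(1166)) = 161175064 + 296060*sqrt(1166)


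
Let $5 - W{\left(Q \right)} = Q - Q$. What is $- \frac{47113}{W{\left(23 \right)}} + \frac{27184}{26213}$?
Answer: $- \frac{1234837149}{131065} \approx -9421.6$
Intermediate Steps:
$W{\left(Q \right)} = 5$ ($W{\left(Q \right)} = 5 - \left(Q - Q\right) = 5 - 0 = 5 + 0 = 5$)
$- \frac{47113}{W{\left(23 \right)}} + \frac{27184}{26213} = - \frac{47113}{5} + \frac{27184}{26213} = - \frac{1234837149}{131065}$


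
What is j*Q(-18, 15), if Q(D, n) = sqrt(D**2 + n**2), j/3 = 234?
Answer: 2106*sqrt(61) ≈ 16448.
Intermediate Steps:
j = 702 (j = 3*234 = 702)
j*Q(-18, 15) = 702*sqrt((-18)**2 + 15**2) = 702*sqrt(324 + 225) = 702*sqrt(549) = 702*(3*sqrt(61)) = 2106*sqrt(61)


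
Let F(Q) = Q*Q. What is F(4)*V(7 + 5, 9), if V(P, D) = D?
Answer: 144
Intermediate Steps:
F(Q) = Q²
F(4)*V(7 + 5, 9) = 4²*9 = 16*9 = 144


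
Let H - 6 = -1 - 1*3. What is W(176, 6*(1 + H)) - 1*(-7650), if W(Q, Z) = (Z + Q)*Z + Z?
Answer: 11160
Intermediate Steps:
H = 2 (H = 6 + (-1 - 1*3) = 6 + (-1 - 3) = 6 - 4 = 2)
W(Q, Z) = Z + Z*(Q + Z) (W(Q, Z) = (Q + Z)*Z + Z = Z*(Q + Z) + Z = Z + Z*(Q + Z))
W(176, 6*(1 + H)) - 1*(-7650) = (6*(1 + 2))*(1 + 176 + 6*(1 + 2)) - 1*(-7650) = (6*3)*(1 + 176 + 6*3) + 7650 = 18*(1 + 176 + 18) + 7650 = 18*195 + 7650 = 3510 + 7650 = 11160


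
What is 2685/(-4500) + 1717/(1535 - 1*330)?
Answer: 59881/72300 ≈ 0.82823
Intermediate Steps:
2685/(-4500) + 1717/(1535 - 1*330) = 2685*(-1/4500) + 1717/(1535 - 330) = -179/300 + 1717/1205 = 59881/72300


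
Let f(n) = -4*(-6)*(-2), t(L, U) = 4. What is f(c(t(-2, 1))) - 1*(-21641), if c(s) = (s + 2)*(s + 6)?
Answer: 21593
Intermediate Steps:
c(s) = (2 + s)*(6 + s)
f(n) = -48 (f(n) = 24*(-2) = -48)
f(c(t(-2, 1))) - 1*(-21641) = -48 - 1*(-21641) = -48 + 21641 = 21593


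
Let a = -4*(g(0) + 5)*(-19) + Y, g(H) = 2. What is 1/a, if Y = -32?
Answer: 1/500 ≈ 0.0020000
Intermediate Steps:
a = 500 (a = -4*(2 + 5)*(-19) - 32 = -4*7*(-19) - 32 = -28*(-19) - 32 = 532 - 32 = 500)
1/a = 1/500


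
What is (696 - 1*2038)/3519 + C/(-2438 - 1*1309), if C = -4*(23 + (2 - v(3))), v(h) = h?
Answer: -1572934/4395231 ≈ -0.35787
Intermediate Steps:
C = -88 (C = -4*(23 + (2 - 1*3)) = -4*(23 + (2 - 3)) = -4*(23 - 1) = -4*22 = -88)
(696 - 1*2038)/3519 + C/(-2438 - 1*1309) = (696 - 1*2038)/3519 - 88/(-2438 - 1*1309) = (696 - 2038)*(1/3519) - 88/(-2438 - 1309) = -1342*1/3519 - 88/(-3747) = -1342/3519 - 88*(-1/3747) = -1342/3519 + 88/3747 = -1572934/4395231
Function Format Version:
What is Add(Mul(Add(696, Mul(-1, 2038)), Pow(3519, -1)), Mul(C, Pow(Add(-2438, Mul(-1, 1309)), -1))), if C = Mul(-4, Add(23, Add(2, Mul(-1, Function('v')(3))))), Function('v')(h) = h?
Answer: Rational(-1572934, 4395231) ≈ -0.35787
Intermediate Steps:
C = -88 (C = Mul(-4, Add(23, Add(2, Mul(-1, 3)))) = Mul(-4, Add(23, Add(2, -3))) = Mul(-4, Add(23, -1)) = Mul(-4, 22) = -88)
Add(Mul(Add(696, Mul(-1, 2038)), Pow(3519, -1)), Mul(C, Pow(Add(-2438, Mul(-1, 1309)), -1))) = Add(Mul(Add(696, Mul(-1, 2038)), Pow(3519, -1)), Mul(-88, Pow(Add(-2438, Mul(-1, 1309)), -1))) = Add(Mul(Add(696, -2038), Rational(1, 3519)), Mul(-88, Pow(Add(-2438, -1309), -1))) = Add(Mul(-1342, Rational(1, 3519)), Mul(-88, Pow(-3747, -1))) = Add(Rational(-1342, 3519), Mul(-88, Rational(-1, 3747))) = Add(Rational(-1342, 3519), Rational(88, 3747)) = Rational(-1572934, 4395231)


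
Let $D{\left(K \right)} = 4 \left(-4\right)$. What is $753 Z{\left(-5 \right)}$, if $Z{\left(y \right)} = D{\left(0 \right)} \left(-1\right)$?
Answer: $12048$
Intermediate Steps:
$D{\left(K \right)} = -16$
$Z{\left(y \right)} = 16$ ($Z{\left(y \right)} = \left(-16\right) \left(-1\right) = 16$)
$753 Z{\left(-5 \right)} = 753 \cdot 16 = 12048$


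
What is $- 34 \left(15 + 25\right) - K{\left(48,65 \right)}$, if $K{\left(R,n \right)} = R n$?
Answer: $-4480$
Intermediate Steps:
$- 34 \left(15 + 25\right) - K{\left(48,65 \right)} = - 34 \left(15 + 25\right) - 48 \cdot 65 = \left(-34\right) 40 - 3120 = -1360 - 3120 = -4480$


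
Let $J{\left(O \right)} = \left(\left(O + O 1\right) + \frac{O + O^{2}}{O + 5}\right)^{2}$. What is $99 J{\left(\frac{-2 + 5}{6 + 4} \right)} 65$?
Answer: $\frac{164026863}{56180} \approx 2919.7$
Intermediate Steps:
$J{\left(O \right)} = \left(2 O + \frac{O + O^{2}}{5 + O}\right)^{2}$ ($J{\left(O \right)} = \left(\left(O + O\right) + \frac{O + O^{2}}{5 + O}\right)^{2} = \left(2 O + \frac{O + O^{2}}{5 + O}\right)^{2}$)
$99 J{\left(\frac{-2 + 5}{6 + 4} \right)} 65 = 99 \frac{\left(\frac{-2 + 5}{6 + 4}\right)^{2} \left(11 + 3 \frac{-2 + 5}{6 + 4}\right)^{2}}{\left(5 + \frac{-2 + 5}{6 + 4}\right)^{2}} \cdot 65 = 99 \frac{\left(\frac{3}{10}\right)^{2} \left(11 + 3 \cdot \frac{3}{10}\right)^{2}}{\left(5 + \frac{3}{10}\right)^{2}} \cdot 65 = 99 \frac{9 \left(11 + \frac{9}{10}\right)^{2}}{100 \cdot \frac{2809}{100}} \cdot 65 = 99 \cdot \frac{9}{100} \cdot \frac{100}{2809} \left(\frac{119}{10}\right)^{2} \cdot 65 = 99 \cdot \frac{9}{100} \cdot \frac{100}{2809} \cdot \frac{14161}{100} \cdot 65 = 99 \cdot \frac{127449}{280900} \cdot 65 = \frac{12617451}{280900} \cdot 65 = \frac{164026863}{56180}$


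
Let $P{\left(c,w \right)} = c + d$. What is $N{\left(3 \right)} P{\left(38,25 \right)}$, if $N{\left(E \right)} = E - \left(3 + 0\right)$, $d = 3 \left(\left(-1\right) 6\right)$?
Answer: $0$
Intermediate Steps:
$d = -18$ ($d = 3 \left(-6\right) = -18$)
$P{\left(c,w \right)} = -18 + c$ ($P{\left(c,w \right)} = c - 18 = -18 + c$)
$N{\left(E \right)} = -3 + E$ ($N{\left(E \right)} = E - 3 = -3 + E$)
$N{\left(3 \right)} P{\left(38,25 \right)} = \left(-3 + 3\right) \left(-18 + 38\right) = 0 \cdot 20 = 0$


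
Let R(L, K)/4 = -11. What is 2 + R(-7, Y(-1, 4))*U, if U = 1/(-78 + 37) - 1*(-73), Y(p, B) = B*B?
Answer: -131566/41 ≈ -3208.9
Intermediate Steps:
Y(p, B) = B**2
R(L, K) = -44 (R(L, K) = 4*(-11) = -44)
U = 2992/41 (U = 1/(-41) + 73 = -1/41 + 73 = 2992/41 ≈ 72.976)
2 + R(-7, Y(-1, 4))*U = 2 - 44*2992/41 = 2 - 131648/41 = -131566/41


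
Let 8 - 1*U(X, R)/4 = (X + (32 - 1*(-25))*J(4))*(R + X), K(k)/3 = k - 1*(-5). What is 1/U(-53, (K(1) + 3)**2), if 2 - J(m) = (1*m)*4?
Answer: 1/1320784 ≈ 7.5713e-7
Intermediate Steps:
K(k) = 15 + 3*k (K(k) = 3*(k - 1*(-5)) = 3*(k + 5) = 3*(5 + k) = 15 + 3*k)
J(m) = 2 - 4*m (J(m) = 2 - 1*m*4 = 2 - m*4 = 2 - 4*m)
U(X, R) = 32 - 4*(-798 + X)*(R + X) (U(X, R) = 32 - 4*(X + (32 - 1*(-25))*(2 - 4*4))*(R + X) = 32 - 4*(X + (32 + 25)*(2 - 16))*(R + X) = 32 - 4*(X + 57*(-14))*(R + X) = 32 - 4*(X - 798)*(R + X) = 32 - 4*(-798 + X)*(R + X))
1/U(-53, (K(1) + 3)**2) = 1/(32 - 4*(-53)**2 + 3192*((15 + 3*1) + 3)**2 + 3192*(-53) - 4*((15 + 3*1) + 3)**2*(-53)) = 1/(32 - 4*2809 + 3192*((15 + 3) + 3)**2 - 169176 - 4*((15 + 3) + 3)**2*(-53)) = 1/(32 - 11236 + 3192*(18 + 3)**2 - 169176 - 4*(18 + 3)**2*(-53)) = 1/(32 - 11236 + 3192*21**2 - 169176 - 4*21**2*(-53)) = 1/(32 - 11236 + 3192*441 - 169176 - 4*441*(-53)) = 1/(32 - 11236 + 1407672 - 169176 + 93492) = 1/1320784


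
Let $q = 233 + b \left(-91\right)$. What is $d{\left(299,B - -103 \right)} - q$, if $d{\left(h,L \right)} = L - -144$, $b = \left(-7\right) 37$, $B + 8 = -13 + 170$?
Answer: $-23406$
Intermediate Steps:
$B = 149$ ($B = -8 + \left(-13 + 170\right) = -8 + 157 = 149$)
$b = -259$
$d{\left(h,L \right)} = 144 + L$ ($d{\left(h,L \right)} = L + 144 = 144 + L$)
$q = 23802$ ($q = 233 - -23569 = 233 + 23569 = 23802$)
$d{\left(299,B - -103 \right)} - q = \left(144 + \left(149 - -103\right)\right) - 23802 = \left(144 + \left(149 + 103\right)\right) - 23802 = \left(144 + 252\right) - 23802 = 396 - 23802 = -23406$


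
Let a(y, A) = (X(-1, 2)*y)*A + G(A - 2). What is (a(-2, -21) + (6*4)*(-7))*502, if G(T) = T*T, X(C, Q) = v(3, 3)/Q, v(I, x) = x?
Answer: 212848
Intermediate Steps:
X(C, Q) = 3/Q
G(T) = T²
a(y, A) = (-2 + A)² + 3*A*y/2 (a(y, A) = ((3/2)*y)*A + (A - 2)² = ((3*(½))*y)*A + (-2 + A)² = (3*y/2)*A + (-2 + A)² = 3*A*y/2 + (-2 + A)² = (-2 + A)² + 3*A*y/2)
(a(-2, -21) + (6*4)*(-7))*502 = (((-2 - 21)² + (3/2)*(-21)*(-2)) + (6*4)*(-7))*502 = (((-23)² + 63) + 24*(-7))*502 = ((529 + 63) - 168)*502 = (592 - 168)*502 = 424*502 = 212848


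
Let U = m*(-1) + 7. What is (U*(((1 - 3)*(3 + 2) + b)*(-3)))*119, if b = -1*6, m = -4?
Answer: 62832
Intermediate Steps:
U = 11 (U = -4*(-1) + 7 = 4 + 7 = 11)
b = -6
(U*(((1 - 3)*(3 + 2) + b)*(-3)))*119 = (11*(((1 - 3)*(3 + 2) - 6)*(-3)))*119 = (11*((-2*5 - 6)*(-3)))*119 = (11*((-10 - 6)*(-3)))*119 = (11*(-16*(-3)))*119 = (11*48)*119 = 528*119 = 62832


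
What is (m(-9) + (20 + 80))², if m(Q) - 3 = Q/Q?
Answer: 10816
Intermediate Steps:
m(Q) = 4 (m(Q) = 3 + Q/Q = 3 + 1 = 4)
(m(-9) + (20 + 80))² = (4 + (20 + 80))² = (4 + 100)² = 104² = 10816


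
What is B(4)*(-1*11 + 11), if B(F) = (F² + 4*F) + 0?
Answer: 0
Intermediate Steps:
B(F) = F² + 4*F
B(4)*(-1*11 + 11) = (4*(4 + 4))*(-1*11 + 11) = (4*8)*(-11 + 11) = 32*0 = 0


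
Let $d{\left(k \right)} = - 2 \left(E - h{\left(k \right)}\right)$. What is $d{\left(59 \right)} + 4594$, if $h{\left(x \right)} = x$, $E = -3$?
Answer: $4718$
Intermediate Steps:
$d{\left(k \right)} = 6 + 2 k$ ($d{\left(k \right)} = - 2 \left(-3 - k\right) = 6 + 2 k$)
$d{\left(59 \right)} + 4594 = \left(6 + 2 \cdot 59\right) + 4594 = \left(6 + 118\right) + 4594 = 124 + 4594 = 4718$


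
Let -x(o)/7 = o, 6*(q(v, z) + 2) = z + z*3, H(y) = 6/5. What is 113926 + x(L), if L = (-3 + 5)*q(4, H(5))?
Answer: 569714/5 ≈ 1.1394e+5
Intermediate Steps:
H(y) = 6/5 (H(y) = 6*(⅕) = 6/5)
q(v, z) = -2 + 2*z/3 (q(v, z) = -2 + (z + z*3)/6 = -2 + (z + 3*z)/6 = -2 + (4*z)/6 = -2 + 2*z/3)
L = -12/5 (L = (-3 + 5)*(-2 + (⅔)*(6/5)) = 2*(-2 + ⅘) = 2*(-6/5) = -12/5 ≈ -2.4000)
x(o) = -7*o
113926 + x(L) = 113926 - 7*(-12/5) = 113926 + 84/5 = 569714/5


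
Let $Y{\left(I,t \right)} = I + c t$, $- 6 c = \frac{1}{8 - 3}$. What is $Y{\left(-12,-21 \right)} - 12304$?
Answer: $- \frac{123153}{10} \approx -12315.0$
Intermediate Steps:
$c = - \frac{1}{30}$ ($c = - \frac{1}{6 \left(8 - 3\right)} = - \frac{1}{6 \cdot 5} = \left(- \frac{1}{6}\right) \frac{1}{5} = - \frac{1}{30} \approx -0.033333$)
$Y{\left(I,t \right)} = I - \frac{t}{30}$
$Y{\left(-12,-21 \right)} - 12304 = \left(-12 - - \frac{7}{10}\right) - 12304 = \left(-12 + \frac{7}{10}\right) - 12304 = - \frac{113}{10} - 12304 = - \frac{123153}{10}$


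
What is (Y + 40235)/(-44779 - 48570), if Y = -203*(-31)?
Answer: -46528/93349 ≈ -0.49843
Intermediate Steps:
Y = 6293
(Y + 40235)/(-44779 - 48570) = (6293 + 40235)/(-44779 - 48570) = 46528/(-93349) = 46528*(-1/93349) = -46528/93349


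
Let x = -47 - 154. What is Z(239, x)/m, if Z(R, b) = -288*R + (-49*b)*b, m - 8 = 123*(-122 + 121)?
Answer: 2048481/115 ≈ 17813.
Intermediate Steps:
m = -115 (m = 8 + 123*(-122 + 121) = 8 + 123*(-1) = 8 - 123 = -115)
x = -201
Z(R, b) = -288*R - 49*b²
Z(239, x)/m = (-288*239 - 49*(-201)²)/(-115) = (-68832 - 49*40401)*(-1/115) = (-68832 - 1979649)*(-1/115) = -2048481*(-1/115) = 2048481/115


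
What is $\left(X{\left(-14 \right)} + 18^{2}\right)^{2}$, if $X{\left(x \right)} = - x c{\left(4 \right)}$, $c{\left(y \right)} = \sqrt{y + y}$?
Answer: $106544 + 18144 \sqrt{2} \approx 1.322 \cdot 10^{5}$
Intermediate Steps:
$c{\left(y \right)} = \sqrt{2} \sqrt{y}$ ($c{\left(y \right)} = \sqrt{2 y} = \sqrt{2} \sqrt{y}$)
$X{\left(x \right)} = - 2 x \sqrt{2}$ ($X{\left(x \right)} = - x \sqrt{2} \sqrt{4} = - x \sqrt{2} \cdot 2 = - x 2 \sqrt{2} = - 2 x \sqrt{2}$)
$\left(X{\left(-14 \right)} + 18^{2}\right)^{2} = \left(\left(-2\right) \left(-14\right) \sqrt{2} + 18^{2}\right)^{2} = \left(28 \sqrt{2} + 324\right)^{2} = \left(324 + 28 \sqrt{2}\right)^{2}$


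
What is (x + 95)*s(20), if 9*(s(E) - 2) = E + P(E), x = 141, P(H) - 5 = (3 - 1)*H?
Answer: 19588/9 ≈ 2176.4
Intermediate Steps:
P(H) = 5 + 2*H (P(H) = 5 + (3 - 1)*H = 5 + 2*H)
s(E) = 23/9 + E/3 (s(E) = 2 + (E + (5 + 2*E))/9 = 2 + (5 + 3*E)/9 = 2 + (5/9 + E/3) = 23/9 + E/3)
(x + 95)*s(20) = (141 + 95)*(23/9 + (1/3)*20) = 236*(23/9 + 20/3) = 236*(83/9) = 19588/9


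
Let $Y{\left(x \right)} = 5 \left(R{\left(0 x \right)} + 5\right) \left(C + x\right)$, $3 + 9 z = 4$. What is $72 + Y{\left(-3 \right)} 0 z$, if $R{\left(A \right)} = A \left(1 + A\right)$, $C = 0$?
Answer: $72$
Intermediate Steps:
$z = \frac{1}{9}$ ($z = - \frac{1}{3} + \frac{1}{9} \cdot 4 = - \frac{1}{3} + \frac{4}{9} = \frac{1}{9} \approx 0.11111$)
$Y{\left(x \right)} = 25 x$ ($Y{\left(x \right)} = 5 \left(0 x \left(1 + 0 x\right) + 5\right) \left(0 + x\right) = 5 \left(0 \left(1 + 0\right) + 5\right) x = 5 \left(0 \cdot 1 + 5\right) x = 5 \left(0 + 5\right) x = 5 \cdot 5 x = 25 x$)
$72 + Y{\left(-3 \right)} 0 z = 72 + 25 \left(-3\right) 0 \cdot \frac{1}{9} = 72 - 0 = 72 + 0 = 72$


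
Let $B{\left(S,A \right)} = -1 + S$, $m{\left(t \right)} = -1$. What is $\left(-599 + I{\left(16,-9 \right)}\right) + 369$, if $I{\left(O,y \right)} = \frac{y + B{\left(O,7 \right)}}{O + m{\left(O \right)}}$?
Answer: $- \frac{1148}{5} \approx -229.6$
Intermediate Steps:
$I{\left(O,y \right)} = \frac{-1 + O + y}{-1 + O}$ ($I{\left(O,y \right)} = \frac{y + \left(-1 + O\right)}{O - 1} = \frac{-1 + O + y}{-1 + O}$)
$\left(-599 + I{\left(16,-9 \right)}\right) + 369 = \left(-599 + \frac{-1 + 16 - 9}{-1 + 16}\right) + 369 = \left(-599 + \frac{1}{15} \cdot 6\right) + 369 = \left(-599 + \frac{2}{5}\right) + 369 = - \frac{2993}{5} + 369 = - \frac{1148}{5}$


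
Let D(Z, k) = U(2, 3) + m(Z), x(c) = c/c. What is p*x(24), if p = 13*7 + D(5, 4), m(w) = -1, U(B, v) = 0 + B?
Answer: 92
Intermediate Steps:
U(B, v) = B
x(c) = 1
D(Z, k) = 1 (D(Z, k) = 2 - 1 = 1)
p = 92 (p = 13*7 + 1 = 91 + 1 = 92)
p*x(24) = 92*1 = 92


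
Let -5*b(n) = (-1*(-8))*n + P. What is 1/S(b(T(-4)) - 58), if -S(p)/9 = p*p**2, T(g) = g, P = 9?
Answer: 125/171307467 ≈ 7.2968e-7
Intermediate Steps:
b(n) = -9/5 - 8*n/5 (b(n) = -((-1*(-8))*n + 9)/5 = -(8*n + 9)/5 = -(9 + 8*n)/5 = -9/5 - 8*n/5)
S(p) = -9*p**3 (S(p) = -9*p*p**2 = -9*p**3)
1/S(b(T(-4)) - 58) = 1/(-9*((-9/5 - 8/5*(-4)) - 58)**3) = 1/(-9*((-9/5 + 32/5) - 58)**3) = 1/(-9*(23/5 - 58)**3) = 1/(-9*(-267/5)**3) = 1/(-9*(-19034163/125)) = 1/(171307467/125) = 125/171307467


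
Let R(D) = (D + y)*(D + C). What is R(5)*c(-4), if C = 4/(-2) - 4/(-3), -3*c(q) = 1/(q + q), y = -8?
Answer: -13/24 ≈ -0.54167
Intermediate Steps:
c(q) = -1/(6*q) (c(q) = -1/(3*(q + q)) = -1/(2*q)/3 = -1/(6*q))
C = -2/3 (C = 4*(-1/2) - 4*(-1/3) = -2 + 4/3 = -2/3 ≈ -0.66667)
R(D) = (-8 + D)*(-2/3 + D) (R(D) = (D - 8)*(D - 2/3) = (-8 + D)*(-2/3 + D))
R(5)*c(-4) = (16/3 + 5**2 - 26/3*5)*(-1/6/(-4)) = (16/3 + 25 - 130/3)*(-1/6*(-1/4)) = -13*1/24 = -13/24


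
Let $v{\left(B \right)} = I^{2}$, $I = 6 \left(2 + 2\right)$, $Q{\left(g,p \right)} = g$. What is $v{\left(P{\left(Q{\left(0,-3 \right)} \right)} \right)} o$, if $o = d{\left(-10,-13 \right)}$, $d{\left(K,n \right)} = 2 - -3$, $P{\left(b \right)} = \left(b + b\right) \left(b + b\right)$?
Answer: $2880$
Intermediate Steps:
$I = 24$ ($I = 6 \cdot 4 = 24$)
$P{\left(b \right)} = 4 b^{2}$ ($P{\left(b \right)} = 2 b 2 b = 4 b^{2}$)
$v{\left(B \right)} = 576$ ($v{\left(B \right)} = 24^{2} = 576$)
$d{\left(K,n \right)} = 5$ ($d{\left(K,n \right)} = 2 + 3 = 5$)
$o = 5$
$v{\left(P{\left(Q{\left(0,-3 \right)} \right)} \right)} o = 576 \cdot 5 = 2880$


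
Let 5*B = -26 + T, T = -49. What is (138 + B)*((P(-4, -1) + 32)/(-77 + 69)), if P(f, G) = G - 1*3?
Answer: -861/2 ≈ -430.50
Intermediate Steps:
B = -15 (B = (-26 - 49)/5 = (⅕)*(-75) = -15)
P(f, G) = -3 + G (P(f, G) = G - 3 = -3 + G)
(138 + B)*((P(-4, -1) + 32)/(-77 + 69)) = (138 - 15)*(((-3 - 1) + 32)/(-77 + 69)) = 123*((-4 + 32)/(-8)) = 123*(28*(-⅛)) = 123*(-7/2) = -861/2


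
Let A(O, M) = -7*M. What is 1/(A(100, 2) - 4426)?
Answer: -1/4440 ≈ -0.00022523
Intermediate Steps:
1/(A(100, 2) - 4426) = 1/(-7*2 - 4426) = 1/(-14 - 4426) = 1/(-4440) = -1/4440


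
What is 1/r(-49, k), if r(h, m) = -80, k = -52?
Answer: -1/80 ≈ -0.012500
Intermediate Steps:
1/r(-49, k) = 1/(-80) = -1/80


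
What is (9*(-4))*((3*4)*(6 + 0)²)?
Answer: -15552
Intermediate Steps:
(9*(-4))*((3*4)*(6 + 0)²) = -432*6² = -432*36 = -36*432 = -15552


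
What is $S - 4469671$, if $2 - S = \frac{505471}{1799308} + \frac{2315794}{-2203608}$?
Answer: $- \frac{1107631138857360527}{247810593954} \approx -4.4697 \cdot 10^{6}$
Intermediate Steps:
$S = \frac{686431608607}{247810593954}$ ($S = 2 - \left(\frac{505471}{1799308} + \frac{2315794}{-2203608}\right) = 2 - \left(505471 \cdot \frac{1}{1799308} + 2315794 \left(- \frac{1}{2203608}\right)\right) = 2 - \left(\frac{505471}{1799308} - \frac{1157897}{1101804}\right) = 2 - - \frac{190810420699}{247810593954} = 2 + \frac{190810420699}{247810593954} = \frac{686431608607}{247810593954} \approx 2.77$)
$S - 4469671 = \frac{686431608607}{247810593954} - 4469671 = - \frac{1107631138857360527}{247810593954}$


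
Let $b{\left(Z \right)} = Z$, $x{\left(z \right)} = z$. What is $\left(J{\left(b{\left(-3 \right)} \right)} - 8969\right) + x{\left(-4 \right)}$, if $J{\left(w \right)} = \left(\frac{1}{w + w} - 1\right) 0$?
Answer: $-8973$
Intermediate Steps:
$J{\left(w \right)} = 0$ ($J{\left(w \right)} = \left(\frac{1}{2 w} - 1\right) 0 = \left(-1 + \frac{1}{2 w}\right) 0 = 0$)
$\left(J{\left(b{\left(-3 \right)} \right)} - 8969\right) + x{\left(-4 \right)} = \left(0 - 8969\right) - 4 = -8969 - 4 = -8973$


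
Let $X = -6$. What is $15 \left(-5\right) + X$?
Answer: $-81$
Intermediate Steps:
$15 \left(-5\right) + X = 15 \left(-5\right) - 6 = -75 - 6 = -81$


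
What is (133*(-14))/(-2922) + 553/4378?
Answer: 4883851/6396258 ≈ 0.76355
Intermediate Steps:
(133*(-14))/(-2922) + 553/4378 = -1862*(-1/2922) + 553*(1/4378) = 931/1461 + 553/4378 = 4883851/6396258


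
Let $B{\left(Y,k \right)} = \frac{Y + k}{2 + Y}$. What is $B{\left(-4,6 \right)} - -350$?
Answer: $349$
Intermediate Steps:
$B{\left(Y,k \right)} = \frac{Y + k}{2 + Y}$
$B{\left(-4,6 \right)} - -350 = \frac{-4 + 6}{2 - 4} - -350 = \frac{1}{-2} \cdot 2 + 350 = \left(- \frac{1}{2}\right) 2 + 350 = -1 + 350 = 349$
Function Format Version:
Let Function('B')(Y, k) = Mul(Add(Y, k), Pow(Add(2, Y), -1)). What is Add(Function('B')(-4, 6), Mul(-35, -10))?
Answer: 349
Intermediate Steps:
Function('B')(Y, k) = Mul(Pow(Add(2, Y), -1), Add(Y, k))
Add(Function('B')(-4, 6), Mul(-35, -10)) = Add(Mul(Pow(Add(2, -4), -1), Add(-4, 6)), Mul(-35, -10)) = Add(Mul(Pow(-2, -1), 2), 350) = Add(Mul(Rational(-1, 2), 2), 350) = Add(-1, 350) = 349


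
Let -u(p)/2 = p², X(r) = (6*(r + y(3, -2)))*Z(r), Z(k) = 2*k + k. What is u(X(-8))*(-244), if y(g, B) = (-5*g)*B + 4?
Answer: 6840557568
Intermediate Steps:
y(g, B) = 4 - 5*B*g (y(g, B) = -5*B*g + 4 = 4 - 5*B*g)
Z(k) = 3*k
X(r) = 3*r*(204 + 6*r) (X(r) = (6*(r + (4 - 5*(-2)*3)))*(3*r) = (6*(r + (4 + 30)))*(3*r) = (6*(r + 34))*(3*r) = (6*(34 + r))*(3*r) = (204 + 6*r)*(3*r) = 3*r*(204 + 6*r))
u(p) = -2*p²
u(X(-8))*(-244) = -2*20736*(34 - 8)²*(-244) = -2*(18*(-8)*26)²*(-244) = -2*(-3744)²*(-244) = -2*14017536*(-244) = -28035072*(-244) = 6840557568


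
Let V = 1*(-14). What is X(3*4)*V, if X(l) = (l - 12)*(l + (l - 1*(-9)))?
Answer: 0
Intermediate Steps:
V = -14
X(l) = (-12 + l)*(9 + 2*l) (X(l) = (-12 + l)*(l + (l + 9)) = (-12 + l)*(l + (9 + l)) = (-12 + l)*(9 + 2*l))
X(3*4)*V = (-108 - 45*4 + 2*(3*4)²)*(-14) = (-108 - 15*12 + 2*12²)*(-14) = (-108 - 180 + 2*144)*(-14) = (-108 - 180 + 288)*(-14) = 0*(-14) = 0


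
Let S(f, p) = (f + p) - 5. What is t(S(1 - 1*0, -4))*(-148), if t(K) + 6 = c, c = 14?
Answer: -1184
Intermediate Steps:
S(f, p) = -5 + f + p
t(K) = 8 (t(K) = -6 + 14 = 8)
t(S(1 - 1*0, -4))*(-148) = 8*(-148) = -1184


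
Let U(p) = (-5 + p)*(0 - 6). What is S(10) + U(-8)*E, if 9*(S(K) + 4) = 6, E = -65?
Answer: -15220/3 ≈ -5073.3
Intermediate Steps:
S(K) = -10/3 (S(K) = -4 + (1/9)*6 = -4 + 2/3 = -10/3)
U(p) = 30 - 6*p (U(p) = (-5 + p)*(-6) = 30 - 6*p)
S(10) + U(-8)*E = -10/3 + (30 - 6*(-8))*(-65) = -10/3 + (30 + 48)*(-65) = -10/3 + 78*(-65) = -10/3 - 5070 = -15220/3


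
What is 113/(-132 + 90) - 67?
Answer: -2927/42 ≈ -69.690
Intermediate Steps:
113/(-132 + 90) - 67 = 113/(-42) - 67 = 113*(-1/42) - 67 = -113/42 - 67 = -2927/42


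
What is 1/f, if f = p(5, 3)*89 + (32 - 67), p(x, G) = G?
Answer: 1/232 ≈ 0.0043103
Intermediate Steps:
f = 232 (f = 3*89 + (32 - 67) = 267 - 35 = 232)
1/f = 1/232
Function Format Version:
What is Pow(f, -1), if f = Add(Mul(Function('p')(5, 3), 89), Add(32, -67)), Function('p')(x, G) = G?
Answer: Rational(1, 232) ≈ 0.0043103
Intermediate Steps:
f = 232 (f = Add(Mul(3, 89), Add(32, -67)) = Add(267, -35) = 232)
Pow(f, -1) = Pow(232, -1) = Rational(1, 232)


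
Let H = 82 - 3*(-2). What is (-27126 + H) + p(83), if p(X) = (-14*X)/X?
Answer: -27052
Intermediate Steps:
H = 88 (H = 82 + 6 = 88)
p(X) = -14
(-27126 + H) + p(83) = (-27126 + 88) - 14 = -27038 - 14 = -27052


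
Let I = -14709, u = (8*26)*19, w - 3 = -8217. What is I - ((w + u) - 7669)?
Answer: -2778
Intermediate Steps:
w = -8214 (w = 3 - 8217 = -8214)
u = 3952 (u = 208*19 = 3952)
I - ((w + u) - 7669) = -14709 - ((-8214 + 3952) - 7669) = -14709 - (-4262 - 7669) = -14709 - 1*(-11931) = -14709 + 11931 = -2778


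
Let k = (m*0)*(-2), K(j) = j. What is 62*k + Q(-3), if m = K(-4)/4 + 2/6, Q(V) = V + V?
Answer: -6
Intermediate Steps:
Q(V) = 2*V
m = -⅔ (m = -4/4 + 2/6 = -4*¼ + 2*(⅙) = -1 + ⅓ = -⅔ ≈ -0.66667)
k = 0 (k = -⅔*0*(-2) = 0*(-2) = 0)
62*k + Q(-3) = 62*0 + 2*(-3) = 0 - 6 = -6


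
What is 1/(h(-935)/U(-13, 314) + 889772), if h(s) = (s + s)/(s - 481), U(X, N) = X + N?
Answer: 213108/189617532311 ≈ 1.1239e-6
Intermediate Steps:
U(X, N) = N + X
h(s) = 2*s/(-481 + s) (h(s) = (2*s)/(-481 + s) = 2*s/(-481 + s))
1/(h(-935)/U(-13, 314) + 889772) = 1/((2*(-935)/(-481 - 935))/(314 - 13) + 889772) = 1/((2*(-935)/(-1416))/301 + 889772) = 1/((2*(-935)*(-1/1416))*(1/301) + 889772) = 1/((935/708)*(1/301) + 889772) = 1/(935/213108 + 889772) = 1/(189617532311/213108) = 213108/189617532311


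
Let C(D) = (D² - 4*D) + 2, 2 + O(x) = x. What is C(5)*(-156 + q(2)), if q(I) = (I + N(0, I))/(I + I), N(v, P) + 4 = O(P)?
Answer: -2191/2 ≈ -1095.5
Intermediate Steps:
O(x) = -2 + x
N(v, P) = -6 + P (N(v, P) = -4 + (-2 + P) = -6 + P)
C(D) = 2 + D² - 4*D
q(I) = (-6 + 2*I)/(2*I) (q(I) = (I + (-6 + I))/(I + I) = (-6 + 2*I)/((2*I)) = (-6 + 2*I)*(1/(2*I)) = (-6 + 2*I)/(2*I))
C(5)*(-156 + q(2)) = (2 + 5² - 4*5)*(-156 + (-3 + 2)/2) = (2 + 25 - 20)*(-156 + (½)*(-1)) = 7*(-156 - ½) = 7*(-313/2) = -2191/2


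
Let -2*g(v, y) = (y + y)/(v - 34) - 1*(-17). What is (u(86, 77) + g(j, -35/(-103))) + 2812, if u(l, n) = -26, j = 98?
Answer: 18309245/6592 ≈ 2777.5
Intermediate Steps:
g(v, y) = -17/2 - y/(-34 + v) (g(v, y) = -((y + y)/(v - 34) - 1*(-17))/2 = -((2*y)/(-34 + v) + 17)/2 = -(2*y/(-34 + v) + 17)/2 = -(17 + 2*y/(-34 + v))/2 = -17/2 - y/(-34 + v))
(u(86, 77) + g(j, -35/(-103))) + 2812 = (-26 + (289 - (-35)/(-103) - 17/2*98)/(-34 + 98)) + 2812 = (-26 + (289 - (-35)*(-1)/103 - 833)/64) + 2812 = (-26 + (289 - 1*35/103 - 833)/64) + 2812 = (-26 + (289 - 35/103 - 833)/64) + 2812 = (-26 + (1/64)*(-56067/103)) + 2812 = (-26 - 56067/6592) + 2812 = -227459/6592 + 2812 = 18309245/6592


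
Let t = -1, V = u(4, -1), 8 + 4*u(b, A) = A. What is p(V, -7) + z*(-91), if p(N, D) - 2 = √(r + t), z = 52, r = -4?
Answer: -4730 + I*√5 ≈ -4730.0 + 2.2361*I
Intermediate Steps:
u(b, A) = -2 + A/4
V = -9/4 (V = -2 + (¼)*(-1) = -2 - ¼ = -9/4 ≈ -2.2500)
p(N, D) = 2 + I*√5 (p(N, D) = 2 + √(-4 - 1) = 2 + √(-5) = 2 + I*√5)
p(V, -7) + z*(-91) = (2 + I*√5) + 52*(-91) = (2 + I*√5) - 4732 = -4730 + I*√5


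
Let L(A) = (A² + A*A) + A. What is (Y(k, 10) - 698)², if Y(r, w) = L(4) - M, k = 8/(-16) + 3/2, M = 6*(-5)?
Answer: 399424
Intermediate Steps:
L(A) = A + 2*A² (L(A) = (A² + A²) + A = 2*A² + A = A + 2*A²)
M = -30
k = 1 (k = 8*(-1/16) + 3*(½) = -½ + 3/2 = 1)
Y(r, w) = 66 (Y(r, w) = 4*(1 + 2*4) - 1*(-30) = 4*(1 + 8) + 30 = 4*9 + 30 = 36 + 30 = 66)
(Y(k, 10) - 698)² = (66 - 698)² = (-632)² = 399424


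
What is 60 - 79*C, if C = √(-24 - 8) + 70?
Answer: -5470 - 316*I*√2 ≈ -5470.0 - 446.89*I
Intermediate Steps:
C = 70 + 4*I*√2 (C = √(-32) + 70 = 4*I*√2 + 70 = 70 + 4*I*√2 ≈ 70.0 + 5.6569*I)
60 - 79*C = 60 - 79*(70 + 4*I*√2) = 60 + (-5530 - 316*I*√2) = -5470 - 316*I*√2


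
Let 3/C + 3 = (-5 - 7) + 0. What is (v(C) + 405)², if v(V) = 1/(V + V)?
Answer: 648025/4 ≈ 1.6201e+5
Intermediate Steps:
C = -⅕ (C = 3/(-3 + ((-5 - 7) + 0)) = 3/(-3 + (-12 + 0)) = 3/(-3 - 12) = 3/(-15) = 3*(-1/15) = -⅕ ≈ -0.20000)
v(V) = 1/(2*V)
(v(C) + 405)² = (1/(2*(-⅕)) + 405)² = ((½)*(-5) + 405)² = (-5/2 + 405)² = (805/2)² = 648025/4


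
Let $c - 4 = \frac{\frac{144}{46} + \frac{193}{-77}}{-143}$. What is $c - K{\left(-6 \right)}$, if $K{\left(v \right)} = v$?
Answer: $\frac{194725}{19481} \approx 9.9956$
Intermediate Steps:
$c = \frac{77839}{19481}$ ($c = 4 + \frac{\frac{144}{46} + \frac{193}{-77}}{-143} = 4 + \left(144 \cdot \frac{1}{46} + 193 \left(- \frac{1}{77}\right)\right) \left(- \frac{1}{143}\right) = 4 + \left(\frac{72}{23} - \frac{193}{77}\right) \left(- \frac{1}{143}\right) = 4 + \frac{1105}{1771} \left(- \frac{1}{143}\right) = 4 - \frac{85}{19481} = \frac{77839}{19481} \approx 3.9956$)
$c - K{\left(-6 \right)} = \frac{77839}{19481} - -6 = \frac{77839}{19481} + 6 = \frac{194725}{19481}$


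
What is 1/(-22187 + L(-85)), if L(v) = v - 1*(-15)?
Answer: -1/22257 ≈ -4.4930e-5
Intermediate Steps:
L(v) = 15 + v (L(v) = v + 15 = 15 + v)
1/(-22187 + L(-85)) = 1/(-22187 + (15 - 85)) = 1/(-22187 - 70) = 1/(-22257) = -1/22257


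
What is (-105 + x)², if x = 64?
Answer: 1681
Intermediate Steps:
(-105 + x)² = (-105 + 64)² = (-41)² = 1681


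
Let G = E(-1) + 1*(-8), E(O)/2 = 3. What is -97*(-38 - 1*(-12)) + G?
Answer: 2520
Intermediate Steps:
E(O) = 6 (E(O) = 2*3 = 6)
G = -2 (G = 6 + 1*(-8) = 6 - 8 = -2)
-97*(-38 - 1*(-12)) + G = -97*(-38 - 1*(-12)) - 2 = -97*(-38 + 12) - 2 = -97*(-26) - 2 = 2522 - 2 = 2520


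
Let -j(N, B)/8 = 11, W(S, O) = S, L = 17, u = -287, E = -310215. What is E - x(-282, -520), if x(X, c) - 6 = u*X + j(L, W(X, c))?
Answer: -391067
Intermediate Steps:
j(N, B) = -88 (j(N, B) = -8*11 = -88)
x(X, c) = -82 - 287*X (x(X, c) = 6 + (-287*X - 88) = 6 + (-88 - 287*X) = -82 - 287*X)
E - x(-282, -520) = -310215 - (-82 - 287*(-282)) = -310215 - (-82 + 80934) = -310215 - 1*80852 = -310215 - 80852 = -391067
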